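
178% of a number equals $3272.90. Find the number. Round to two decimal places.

$1838.71

$3272.90 ÷ 1.78 ≈ $1838.71.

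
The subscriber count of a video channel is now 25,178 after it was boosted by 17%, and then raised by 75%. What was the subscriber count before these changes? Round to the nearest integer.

12,297

Undoing the 75% increase: 25,178 ÷ 1.75 ≈ 14387.428571.
Undoing the 17% increase: 14387.428571 ÷ 1.17 ≈ 12,297.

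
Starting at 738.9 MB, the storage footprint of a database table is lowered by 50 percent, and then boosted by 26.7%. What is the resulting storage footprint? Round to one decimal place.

Apply the 50% decrease: 738.9 × 0.5 = 369.45.
Apply the 26.7% increase: 369.45 × 1.267 = 468.09315 ≈ 468.1.

468.1 MB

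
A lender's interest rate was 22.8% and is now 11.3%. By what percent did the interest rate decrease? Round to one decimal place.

The change is 11.3 − 22.8 = -11.5 percentage points.
Relative to the original 22.8%, that is -11.5 ÷ 22.8 ≈ -50.4%.
So the interest rate fell by 50.4%.

50.4%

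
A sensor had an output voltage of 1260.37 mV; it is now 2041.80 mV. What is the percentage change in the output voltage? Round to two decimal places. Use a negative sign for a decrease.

Change: 2041.80 − 1260.37 = 781.43.
Relative to the original: 781.43 ÷ 1260.37 ≈ 62.00%.

62.00%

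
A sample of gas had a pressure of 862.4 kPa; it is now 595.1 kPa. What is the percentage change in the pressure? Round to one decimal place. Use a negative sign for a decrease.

Change: 595.1 − 862.4 = -267.3.
Relative to the original: -267.3 ÷ 862.4 ≈ -31.0%.

-31.0%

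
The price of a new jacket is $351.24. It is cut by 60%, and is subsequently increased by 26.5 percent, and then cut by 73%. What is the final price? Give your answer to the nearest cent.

Each change multiplies by a factor: 0.4 × 1.265 × 0.27 = 0.13662.
$351.24 × 0.13662 = $47.9864088 ≈ $47.99.

$47.99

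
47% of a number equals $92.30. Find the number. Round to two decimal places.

$196.38

$92.30 ÷ 0.47 ≈ $196.38.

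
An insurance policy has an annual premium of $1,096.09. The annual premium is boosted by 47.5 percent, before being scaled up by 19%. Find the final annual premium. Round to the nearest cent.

Each change multiplies by a factor: 1.475 × 1.19 = 1.75525.
$1,096.09 × 1.75525 = $1923.9119725 ≈ $1,923.91.

$1,923.91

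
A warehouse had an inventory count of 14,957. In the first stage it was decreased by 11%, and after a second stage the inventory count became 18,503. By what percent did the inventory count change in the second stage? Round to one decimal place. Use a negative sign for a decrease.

39.0%

After the first stage: 14,957 × 0.89 = 13311.73.
Second-stage multiplier: 18,503 ÷ 13311.73 ≈ 1.38998.
That is a change of 39.0%.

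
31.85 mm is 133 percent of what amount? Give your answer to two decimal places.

23.95 mm

31.85 mm ÷ 1.33 ≈ 23.95 mm.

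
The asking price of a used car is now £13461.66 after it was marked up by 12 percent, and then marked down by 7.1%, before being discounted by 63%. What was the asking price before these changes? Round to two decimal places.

Undoing the 63% decrease: £13461.66 ÷ 0.37 ≈ £36382.864865.
Undoing the 7.1% decrease: £36382.864865 ÷ 0.929 ≈ £39163.471329.
Undoing the 12% increase: £39163.471329 ÷ 1.12 ≈ £34967.39.

£34967.39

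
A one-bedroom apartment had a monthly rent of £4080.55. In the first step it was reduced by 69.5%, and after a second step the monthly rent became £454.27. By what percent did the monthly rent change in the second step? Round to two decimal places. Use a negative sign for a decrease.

-63.50%

After the first step: £4080.55 × 0.305 = £1244.56775.
Second-step multiplier: £454.27 ÷ £1244.56775 ≈ 0.365002.
That is a change of -63.50%.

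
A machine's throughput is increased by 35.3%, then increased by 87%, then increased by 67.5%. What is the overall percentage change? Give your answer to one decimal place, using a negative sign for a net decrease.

The combined multiplier is 1.353 × 1.87 × 1.675 = 4.23793425.
That corresponds to an increase of 323.8%.

323.8%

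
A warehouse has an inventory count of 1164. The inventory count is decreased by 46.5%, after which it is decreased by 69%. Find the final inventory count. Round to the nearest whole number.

193

Each change multiplies by a factor: 0.535 × 0.31 = 0.16585.
1164 × 0.16585 = 193.0494 ≈ 193.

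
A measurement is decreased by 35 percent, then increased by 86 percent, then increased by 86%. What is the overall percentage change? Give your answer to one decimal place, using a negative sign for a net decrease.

124.9%

The combined multiplier is 0.65 × 1.86 × 1.86 = 2.24874.
That corresponds to an increase of 124.9%.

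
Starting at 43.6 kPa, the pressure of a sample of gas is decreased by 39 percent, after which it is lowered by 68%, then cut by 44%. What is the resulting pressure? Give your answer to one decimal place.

Apply the 39% decrease: 43.6 × 0.61 = 26.596.
After the 68% decrease: 26.596 × 0.32 = 8.51072.
After the 44% decrease: 8.51072 × 0.56 = 4.7660032 ≈ 4.8.

4.8 kPa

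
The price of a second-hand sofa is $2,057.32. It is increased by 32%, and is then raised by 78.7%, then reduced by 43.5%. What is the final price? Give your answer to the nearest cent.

$2,741.88

After the 32% increase: $2,057.32 × 1.32 = $2715.6624.
78.7% increase: $2715.6624 × 1.787 = $4852.8887088.
43.5% decrease: $4852.8887088 × 0.565 = $2741.882120472 ≈ $2,741.88.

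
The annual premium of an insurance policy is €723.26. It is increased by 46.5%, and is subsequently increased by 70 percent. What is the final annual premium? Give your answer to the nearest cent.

Each change multiplies by a factor: 1.465 × 1.7 = 2.4905.
€723.26 × 2.4905 = €1801.27903 ≈ €1801.28.

€1801.28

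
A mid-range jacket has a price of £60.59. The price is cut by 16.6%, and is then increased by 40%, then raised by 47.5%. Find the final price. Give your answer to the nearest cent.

Each change multiplies by a factor: 0.834 × 1.4 × 1.475 = 1.72221.
£60.59 × 1.72221 = £104.3487039 ≈ £104.35.

£104.35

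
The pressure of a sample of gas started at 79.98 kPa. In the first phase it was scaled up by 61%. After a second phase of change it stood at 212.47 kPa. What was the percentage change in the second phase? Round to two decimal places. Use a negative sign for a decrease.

After the first phase: 79.98 × 1.61 = 128.7678.
Second-phase multiplier: 212.47 ÷ 128.7678 ≈ 1.650024.
That is a change of 65.00%.

65.00%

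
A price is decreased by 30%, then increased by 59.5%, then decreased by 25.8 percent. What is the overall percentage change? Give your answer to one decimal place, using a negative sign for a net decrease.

-17.2%

A 30% decrease multiplies by 0.7.
Then a 59.5% increase: 0.7 × 1.595 = 1.1165.
Then a 25.8% decrease: 1.1165 × 0.742 = 0.828443.
Overall factor 0.828443, i.e. -17.2%.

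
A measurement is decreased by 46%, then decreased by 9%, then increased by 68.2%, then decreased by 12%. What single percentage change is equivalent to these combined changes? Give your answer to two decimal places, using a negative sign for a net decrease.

The combined multiplier is 0.54 × 0.91 × 1.682 × 0.88 = 0.727350624.
That corresponds to a decrease of 27.26%.

-27.26%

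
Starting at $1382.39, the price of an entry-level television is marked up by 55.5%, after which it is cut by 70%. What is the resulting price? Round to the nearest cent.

55.5% increase: $1382.39 × 1.555 = $2149.61645.
After the 70% decrease: $2149.61645 × 0.3 = $644.884935 ≈ $644.88.

$644.88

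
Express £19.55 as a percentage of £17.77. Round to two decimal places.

£19.55 ÷ £17.77 ≈ 110.02%.

110.02%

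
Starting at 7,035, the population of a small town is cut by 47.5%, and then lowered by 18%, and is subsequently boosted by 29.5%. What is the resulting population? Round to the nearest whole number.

3,922

Apply the 47.5% decrease: 7,035 × 0.525 = 3693.375.
After the 18% decrease: 3693.375 × 0.82 = 3028.5675.
Apply the 29.5% increase: 3028.5675 × 1.295 = 3921.9949125 ≈ 3,922.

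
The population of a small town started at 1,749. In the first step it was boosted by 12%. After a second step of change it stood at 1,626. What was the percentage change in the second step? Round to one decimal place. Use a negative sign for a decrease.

-17.0%

After the first step: 1,749 × 1.12 = 1958.88.
Second-step multiplier: 1,626 ÷ 1958.88 ≈ 0.83007.
That is a change of -17.0%.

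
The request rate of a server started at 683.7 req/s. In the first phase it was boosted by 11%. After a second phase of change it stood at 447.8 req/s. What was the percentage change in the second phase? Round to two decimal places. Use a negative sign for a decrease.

-40.99%

After the first phase: 683.7 × 1.11 = 758.907.
Second-phase multiplier: 447.8 ÷ 758.907 ≈ 0.590059.
That is a change of -40.99%.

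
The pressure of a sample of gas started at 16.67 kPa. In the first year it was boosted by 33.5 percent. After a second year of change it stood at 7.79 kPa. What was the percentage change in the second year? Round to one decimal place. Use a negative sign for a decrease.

-65.0%

After the first year: 16.67 × 1.335 = 22.25445.
Second-year multiplier: 7.79 ÷ 22.25445 ≈ 0.35004.
That is a change of -65.0%.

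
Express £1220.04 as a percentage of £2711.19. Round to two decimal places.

£1220.04 ÷ £2711.19 ≈ 45.00%.

45.00%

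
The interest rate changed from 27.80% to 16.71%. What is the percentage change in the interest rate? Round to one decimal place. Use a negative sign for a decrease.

The change is 16.71 − 27.80 = -11.09 percentage points.
Relative to the original 27.80%, that is -11.09 ÷ 27.80 ≈ -39.9%.

-39.9%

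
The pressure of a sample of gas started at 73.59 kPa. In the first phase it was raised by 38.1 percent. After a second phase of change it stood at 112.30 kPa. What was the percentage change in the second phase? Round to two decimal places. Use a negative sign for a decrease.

10.50%

After the first phase: 73.59 × 1.381 = 101.62779.
Second-phase multiplier: 112.30 ÷ 101.62779 ≈ 1.105013.
That is a change of 10.50%.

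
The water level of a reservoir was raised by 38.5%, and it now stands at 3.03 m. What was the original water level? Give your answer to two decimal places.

2.19 m

The overall multiplier applied was 1.385.
So the original water level was 3.03 ÷ 1.385 ≈ 2.19 m.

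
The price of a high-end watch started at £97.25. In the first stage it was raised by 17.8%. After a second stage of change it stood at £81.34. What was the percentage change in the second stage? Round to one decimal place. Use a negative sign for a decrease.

After the first stage: £97.25 × 1.178 = £114.5605.
Second-stage multiplier: £81.34 ÷ £114.5605 ≈ 0.71002.
That is a change of -29.0%.

-29.0%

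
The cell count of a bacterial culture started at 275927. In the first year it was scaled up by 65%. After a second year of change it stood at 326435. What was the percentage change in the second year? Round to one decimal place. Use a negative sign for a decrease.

-28.3%

After the first year: 275927 × 1.65 = 455279.55.
Second-year multiplier: 326435 ÷ 455279.55 ≈ 0.717.
That is a change of -28.3%.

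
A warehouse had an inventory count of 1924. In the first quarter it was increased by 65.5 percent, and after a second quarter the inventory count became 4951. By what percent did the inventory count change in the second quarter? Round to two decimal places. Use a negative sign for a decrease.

After the first quarter: 1924 × 1.655 = 3184.22.
Second-quarter multiplier: 4951 ÷ 3184.22 ≈ 1.554855.
That is a change of 55.49%.

55.49%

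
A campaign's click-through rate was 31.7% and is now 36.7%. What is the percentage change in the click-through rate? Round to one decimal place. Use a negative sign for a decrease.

15.8%

The change is 36.7 − 31.7 = 5.0 percentage points.
Relative to the original 31.7%, that is 5.0 ÷ 31.7 ≈ 15.8%.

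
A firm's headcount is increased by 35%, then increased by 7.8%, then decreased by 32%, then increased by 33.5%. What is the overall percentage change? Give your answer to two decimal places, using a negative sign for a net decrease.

A 35% increase multiplies by 1.35.
Then a 7.8% increase: 1.35 × 1.078 = 1.4553.
Then a 32% decrease: 1.4553 × 0.68 = 0.989604.
Then a 33.5% increase: 0.989604 × 1.335 = 1.32112134.
Overall factor 1.32112134, i.e. 32.11%.

32.11%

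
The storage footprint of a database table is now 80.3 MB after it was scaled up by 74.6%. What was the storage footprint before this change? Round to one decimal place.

46.0 MB

The overall multiplier applied was 1.746.
So the original storage footprint was 80.3 ÷ 1.746 ≈ 46.0 MB.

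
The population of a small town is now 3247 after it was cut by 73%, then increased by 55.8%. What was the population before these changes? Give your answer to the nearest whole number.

The overall multiplier applied was 0.27 × 1.558 = 0.42066.
So the original population was 3247 ÷ 0.42066 ≈ 7719.

7719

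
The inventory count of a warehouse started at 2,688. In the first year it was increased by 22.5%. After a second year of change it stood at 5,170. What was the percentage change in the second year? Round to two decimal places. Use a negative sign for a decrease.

After the first year: 2,688 × 1.225 = 3292.8.
Second-year multiplier: 5,170 ÷ 3292.8 ≈ 1.570092.
That is a change of 57.01%.

57.01%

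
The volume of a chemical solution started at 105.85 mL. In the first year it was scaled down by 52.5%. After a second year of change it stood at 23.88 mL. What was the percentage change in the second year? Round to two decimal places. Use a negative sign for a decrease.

After the first year: 105.85 × 0.475 = 50.27875.
Second-year multiplier: 23.88 ÷ 50.27875 ≈ 0.474952.
That is a change of -52.50%.

-52.50%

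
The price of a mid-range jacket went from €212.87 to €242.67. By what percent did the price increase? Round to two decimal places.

Change: €242.67 − €212.87 = €29.80.
Relative to the original: €29.80 ÷ €212.87 ≈ 14.00%.
So the price increased by 14.00%.

14.00%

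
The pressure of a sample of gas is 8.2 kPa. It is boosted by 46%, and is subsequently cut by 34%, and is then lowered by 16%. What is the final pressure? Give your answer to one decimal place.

Each change multiplies by a factor: 1.46 × 0.66 × 0.84 = 0.809424.
8.2 × 0.809424 = 6.6372768 ≈ 6.6.

6.6 kPa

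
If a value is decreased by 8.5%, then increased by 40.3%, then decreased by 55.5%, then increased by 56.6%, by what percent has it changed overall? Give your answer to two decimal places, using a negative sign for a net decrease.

An 8.5% decrease multiplies by 0.915.
Then a 40.3% increase: 0.915 × 1.403 = 1.283745.
Then a 55.5% decrease: 1.283745 × 0.445 = 0.571266525.
Then a 56.6% increase: 0.571266525 × 1.566 = 0.89460337815.
Overall factor 0.89460337815, i.e. -10.54%.

-10.54%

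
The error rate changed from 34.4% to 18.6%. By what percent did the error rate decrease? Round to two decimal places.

The change is 18.6 − 34.4 = -15.8 percentage points.
Relative to the original 34.4%, that is -15.8 ÷ 34.4 ≈ -45.93%.
So the error rate fell by 45.93%.

45.93%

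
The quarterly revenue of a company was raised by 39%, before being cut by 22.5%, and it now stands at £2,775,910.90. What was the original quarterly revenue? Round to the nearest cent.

£2,576,849.29

The overall multiplier applied was 1.39 × 0.775 = 1.07725.
So the original quarterly revenue was £2,775,910.90 ÷ 1.07725 ≈ £2,576,849.29.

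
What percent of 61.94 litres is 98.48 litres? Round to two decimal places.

98.48 litres ÷ 61.94 litres ≈ 158.99%.

158.99%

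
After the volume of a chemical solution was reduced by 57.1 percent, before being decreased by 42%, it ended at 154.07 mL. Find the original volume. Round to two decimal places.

Undoing the 42% decrease: 154.07 ÷ 0.58 ≈ 265.637931.
Undoing the 57.1% decrease: 265.637931 ÷ 0.429 ≈ 619.20 mL.

619.20 mL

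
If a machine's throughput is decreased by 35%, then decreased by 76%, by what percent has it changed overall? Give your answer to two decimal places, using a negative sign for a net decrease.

A 35% decrease multiplies by 0.65.
Then a 76% decrease: 0.65 × 0.24 = 0.156.
Overall factor 0.156, i.e. -84.40%.

-84.40%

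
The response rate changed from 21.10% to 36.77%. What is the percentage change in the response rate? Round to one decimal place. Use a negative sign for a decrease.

The change is 36.77 − 21.10 = 15.67 percentage points.
Relative to the original 21.10%, that is 15.67 ÷ 21.10 ≈ 74.3%.

74.3%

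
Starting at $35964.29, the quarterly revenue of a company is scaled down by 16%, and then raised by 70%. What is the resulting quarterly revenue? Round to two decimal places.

After the 16% decrease: $35964.29 × 0.84 = $30210.0036.
70% increase: $30210.0036 × 1.7 = $51357.00612 ≈ $51357.01.

$51357.01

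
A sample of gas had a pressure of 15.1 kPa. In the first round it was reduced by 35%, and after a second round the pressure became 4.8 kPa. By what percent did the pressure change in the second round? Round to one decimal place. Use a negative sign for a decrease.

After the first round: 15.1 × 0.65 = 9.815.
Second-round multiplier: 4.8 ÷ 9.815 ≈ 0.48905.
That is a change of -51.1%.

-51.1%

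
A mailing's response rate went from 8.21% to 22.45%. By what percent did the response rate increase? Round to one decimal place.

173.4%

The change is 22.45 − 8.21 = 14.24 percentage points.
Relative to the original 8.21%, that is 14.24 ÷ 8.21 ≈ 173.4%.
So the response rate rose by 173.4%.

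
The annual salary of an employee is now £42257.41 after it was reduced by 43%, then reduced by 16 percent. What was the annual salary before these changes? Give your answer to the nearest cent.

£88256.91

The overall multiplier applied was 0.57 × 0.84 = 0.4788.
So the original annual salary was £42257.41 ÷ 0.4788 ≈ £88256.91.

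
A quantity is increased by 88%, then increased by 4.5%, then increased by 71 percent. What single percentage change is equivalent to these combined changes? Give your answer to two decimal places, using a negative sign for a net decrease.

235.95%

An 88% increase multiplies by 1.88.
Then a 4.5% increase: 1.88 × 1.045 = 1.9646.
Then a 71% increase: 1.9646 × 1.71 = 3.359466.
Overall factor 3.359466, i.e. 235.95%.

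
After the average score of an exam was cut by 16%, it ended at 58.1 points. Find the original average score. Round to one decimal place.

69.2 points

The overall multiplier applied was 0.84.
So the original average score was 58.1 ÷ 0.84 ≈ 69.2 points.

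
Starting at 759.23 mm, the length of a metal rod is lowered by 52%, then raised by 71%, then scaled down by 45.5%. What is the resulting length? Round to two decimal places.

After the 52% decrease: 759.23 × 0.48 = 364.4304.
Apply the 71% increase: 364.4304 × 1.71 = 623.175984.
Apply the 45.5% decrease: 623.175984 × 0.545 = 339.63091128 ≈ 339.63.

339.63 mm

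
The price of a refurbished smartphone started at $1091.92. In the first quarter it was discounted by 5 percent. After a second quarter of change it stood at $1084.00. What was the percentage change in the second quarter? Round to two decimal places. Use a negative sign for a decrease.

After the first quarter: $1091.92 × 0.95 = $1037.324.
Second-quarter multiplier: $1084.00 ÷ $1037.324 ≈ 1.044997.
That is a change of 4.50%.

4.50%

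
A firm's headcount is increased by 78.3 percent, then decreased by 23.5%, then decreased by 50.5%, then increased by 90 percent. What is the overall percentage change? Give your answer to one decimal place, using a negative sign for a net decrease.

The combined multiplier is 1.783 × 0.765 × 0.495 × 1.9 = 1.2828372975.
That corresponds to an increase of 28.3%.

28.3%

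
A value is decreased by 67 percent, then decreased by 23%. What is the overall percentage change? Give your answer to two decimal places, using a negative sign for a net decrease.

-74.59%

A 67% decrease multiplies by 0.33.
Then a 23% decrease: 0.33 × 0.77 = 0.2541.
Overall factor 0.2541, i.e. -74.59%.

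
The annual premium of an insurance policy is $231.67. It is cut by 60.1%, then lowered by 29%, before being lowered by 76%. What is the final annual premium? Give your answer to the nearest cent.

$15.75

Each change multiplies by a factor: 0.399 × 0.71 × 0.24 = 0.0679896.
$231.67 × 0.0679896 = $15.751150632 ≈ $15.75.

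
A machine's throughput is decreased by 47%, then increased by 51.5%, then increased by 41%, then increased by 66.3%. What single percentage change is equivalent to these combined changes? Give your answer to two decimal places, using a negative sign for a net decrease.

The combined multiplier is 0.53 × 1.515 × 1.41 × 1.663 = 1.8827812485.
That corresponds to an increase of 88.28%.

88.28%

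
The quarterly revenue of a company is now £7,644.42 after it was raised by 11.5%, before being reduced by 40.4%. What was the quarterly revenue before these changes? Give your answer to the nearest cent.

£11,503.33

The overall multiplier applied was 1.115 × 0.596 = 0.66454.
So the original quarterly revenue was £7,644.42 ÷ 0.66454 ≈ £11,503.33.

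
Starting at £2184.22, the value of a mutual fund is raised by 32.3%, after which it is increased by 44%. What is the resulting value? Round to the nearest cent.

£4161.20

After the 32.3% increase: £2184.22 × 1.323 = £2889.72306.
After the 44% increase: £2889.72306 × 1.44 = £4161.2012064 ≈ £4161.20.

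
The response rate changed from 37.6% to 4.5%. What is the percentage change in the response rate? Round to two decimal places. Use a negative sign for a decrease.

The change is 4.5 − 37.6 = -33.1 percentage points.
Relative to the original 37.6%, that is -33.1 ÷ 37.6 ≈ -88.03%.

-88.03%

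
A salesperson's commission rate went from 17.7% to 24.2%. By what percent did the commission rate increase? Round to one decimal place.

36.7%

The change is 24.2 − 17.7 = 6.5 percentage points.
Relative to the original 17.7%, that is 6.5 ÷ 17.7 ≈ 36.7%.
So the commission rate rose by 36.7%.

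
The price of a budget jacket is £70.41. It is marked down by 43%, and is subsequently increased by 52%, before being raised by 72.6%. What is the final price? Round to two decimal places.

£105.29

Each change multiplies by a factor: 0.57 × 1.52 × 1.726 = 1.4954064.
£70.41 × 1.4954064 = £105.291564624 ≈ £105.29.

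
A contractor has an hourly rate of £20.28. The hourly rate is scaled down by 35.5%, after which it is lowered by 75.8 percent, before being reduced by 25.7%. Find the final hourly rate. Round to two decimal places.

Each change multiplies by a factor: 0.645 × 0.242 × 0.743 = 0.11597487.
£20.28 × 0.11597487 = £2.3519703636 ≈ £2.35.

£2.35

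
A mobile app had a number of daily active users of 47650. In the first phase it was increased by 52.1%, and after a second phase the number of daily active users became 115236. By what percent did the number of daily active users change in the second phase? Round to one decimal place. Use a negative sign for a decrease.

After the first phase: 47650 × 1.521 = 72475.65.
Second-phase multiplier: 115236 ÷ 72475.65 ≈ 1.59.
That is a change of 59.0%.

59.0%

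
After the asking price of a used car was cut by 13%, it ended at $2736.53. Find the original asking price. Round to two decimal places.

$3145.44

The overall multiplier applied was 0.87.
So the original asking price was $2736.53 ÷ 0.87 ≈ $3145.44.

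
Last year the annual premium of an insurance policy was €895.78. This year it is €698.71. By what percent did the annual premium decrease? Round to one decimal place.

Change: €698.71 − €895.78 = -€197.07.
Relative to the original: -€197.07 ÷ €895.78 ≈ -22.0%.
So the annual premium decreased by 22.0%.

22.0%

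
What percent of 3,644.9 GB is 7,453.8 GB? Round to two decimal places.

7,453.8 GB ÷ 3,644.9 GB ≈ 204.50%.

204.50%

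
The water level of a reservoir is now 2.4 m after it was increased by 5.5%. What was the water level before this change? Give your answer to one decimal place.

The overall multiplier applied was 1.055.
So the original water level was 2.4 ÷ 1.055 ≈ 2.3 m.

2.3 m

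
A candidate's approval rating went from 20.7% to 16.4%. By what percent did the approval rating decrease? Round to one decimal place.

The change is 16.4 − 20.7 = -4.3 percentage points.
Relative to the original 20.7%, that is -4.3 ÷ 20.7 ≈ -20.8%.
So the approval rating fell by 20.8%.

20.8%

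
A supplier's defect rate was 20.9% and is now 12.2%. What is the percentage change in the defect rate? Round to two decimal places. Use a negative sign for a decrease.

-41.63%

The change is 12.2 − 20.9 = -8.7 percentage points.
Relative to the original 20.9%, that is -8.7 ÷ 20.9 ≈ -41.63%.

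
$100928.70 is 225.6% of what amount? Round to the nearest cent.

$100928.70 ÷ 2.256 ≈ $44737.90.

$44737.90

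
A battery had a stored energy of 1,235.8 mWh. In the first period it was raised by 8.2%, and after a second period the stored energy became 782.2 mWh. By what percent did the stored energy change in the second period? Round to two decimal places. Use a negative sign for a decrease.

After the first period: 1,235.8 × 1.082 = 1337.1356.
Second-period multiplier: 782.2 ÷ 1337.1356 ≈ 0.584982.
That is a change of -41.50%.

-41.50%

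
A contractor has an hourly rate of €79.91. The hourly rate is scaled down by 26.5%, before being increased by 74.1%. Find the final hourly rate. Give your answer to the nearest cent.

After the 26.5% decrease: €79.91 × 0.735 = €58.73385.
Apply the 74.1% increase: €58.73385 × 1.741 = €102.25563285 ≈ €102.26.

€102.26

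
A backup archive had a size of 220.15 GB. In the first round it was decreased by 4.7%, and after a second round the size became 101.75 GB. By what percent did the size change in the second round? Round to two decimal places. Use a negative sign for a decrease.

-51.50%

After the first round: 220.15 × 0.953 = 209.80295.
Second-round multiplier: 101.75 ÷ 209.80295 ≈ 0.484979.
That is a change of -51.50%.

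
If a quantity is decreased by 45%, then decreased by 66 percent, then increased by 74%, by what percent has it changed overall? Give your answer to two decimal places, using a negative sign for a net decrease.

-67.46%

The combined multiplier is 0.55 × 0.34 × 1.74 = 0.32538.
That corresponds to a decrease of 67.46%.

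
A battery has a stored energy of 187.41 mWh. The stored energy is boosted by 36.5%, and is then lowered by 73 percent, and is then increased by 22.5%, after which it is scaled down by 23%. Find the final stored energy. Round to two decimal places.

Each change multiplies by a factor: 1.365 × 0.27 × 1.225 × 0.77 = 0.3476347875.
187.41 × 0.3476347875 = 65.150235525375 ≈ 65.15.

65.15 mWh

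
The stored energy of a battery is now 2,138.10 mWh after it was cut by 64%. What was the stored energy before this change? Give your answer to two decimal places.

5,939.17 mWh

The overall multiplier applied was 0.36.
So the original stored energy was 2,138.10 ÷ 0.36 ≈ 5,939.17 mWh.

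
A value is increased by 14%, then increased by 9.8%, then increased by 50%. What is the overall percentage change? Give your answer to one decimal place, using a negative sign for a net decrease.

87.8%

A 14% increase multiplies by 1.14.
Then a 9.8% increase: 1.14 × 1.098 = 1.25172.
Then a 50% increase: 1.25172 × 1.5 = 1.87758.
Overall factor 1.87758, i.e. 87.8%.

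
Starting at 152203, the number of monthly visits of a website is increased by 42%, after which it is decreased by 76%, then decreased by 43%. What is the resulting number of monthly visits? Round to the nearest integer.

29566

Apply the 42% increase: 152203 × 1.42 = 216128.26.
Apply the 76% decrease: 216128.26 × 0.24 = 51870.7824.
After the 43% decrease: 51870.7824 × 0.57 = 29566.345968 ≈ 29566.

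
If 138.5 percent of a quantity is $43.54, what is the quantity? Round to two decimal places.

$31.44

$43.54 ÷ 1.385 ≈ $31.44.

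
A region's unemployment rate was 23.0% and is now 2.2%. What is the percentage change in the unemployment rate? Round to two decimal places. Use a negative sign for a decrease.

-90.43%

The change is 2.2 − 23.0 = -20.8 percentage points.
Relative to the original 23.0%, that is -20.8 ÷ 23.0 ≈ -90.43%.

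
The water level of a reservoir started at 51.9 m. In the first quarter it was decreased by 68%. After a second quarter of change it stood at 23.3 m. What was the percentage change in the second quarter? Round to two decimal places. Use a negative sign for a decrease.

After the first quarter: 51.9 × 0.32 = 16.608.
Second-quarter multiplier: 23.3 ÷ 16.608 ≈ 1.402938.
That is a change of 40.29%.

40.29%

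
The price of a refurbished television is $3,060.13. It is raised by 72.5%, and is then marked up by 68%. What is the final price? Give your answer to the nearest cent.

$8,868.26

After the 72.5% increase: $3,060.13 × 1.725 = $5278.72425.
Apply the 68% increase: $5278.72425 × 1.68 = $8868.25674 ≈ $8,868.26.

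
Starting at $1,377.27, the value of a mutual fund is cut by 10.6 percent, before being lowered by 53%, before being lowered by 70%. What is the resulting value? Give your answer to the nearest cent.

Each change multiplies by a factor: 0.894 × 0.47 × 0.3 = 0.126054.
$1,377.27 × 0.126054 = $173.61039258 ≈ $173.61.

$173.61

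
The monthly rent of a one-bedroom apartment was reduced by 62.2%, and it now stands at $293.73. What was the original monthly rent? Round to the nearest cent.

The overall multiplier applied was 0.378.
So the original monthly rent was $293.73 ÷ 0.378 ≈ $777.06.

$777.06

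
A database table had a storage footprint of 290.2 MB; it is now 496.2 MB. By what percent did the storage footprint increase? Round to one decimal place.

Change: 496.2 − 290.2 = 206.0.
Relative to the original: 206.0 ÷ 290.2 ≈ 71.0%.
So the storage footprint increased by 71.0%.

71.0%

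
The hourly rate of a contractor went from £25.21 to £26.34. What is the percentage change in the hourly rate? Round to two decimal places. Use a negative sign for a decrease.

Change: £26.34 − £25.21 = £1.13.
Relative to the original: £1.13 ÷ £25.21 ≈ 4.48%.

4.48%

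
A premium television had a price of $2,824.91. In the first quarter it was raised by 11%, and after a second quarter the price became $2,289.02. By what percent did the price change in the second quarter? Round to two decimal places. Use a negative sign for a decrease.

-27.00%

After the first quarter: $2,824.91 × 1.11 = $3135.6501.
Second-quarter multiplier: $2,289.02 ÷ $3135.6501 ≈ 0.729999.
That is a change of -27.00%.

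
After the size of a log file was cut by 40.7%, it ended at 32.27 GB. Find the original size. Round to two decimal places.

The overall multiplier applied was 0.593.
So the original size was 32.27 ÷ 0.593 ≈ 54.42 GB.

54.42 GB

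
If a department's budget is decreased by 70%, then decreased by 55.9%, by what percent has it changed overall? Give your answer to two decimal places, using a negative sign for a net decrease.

A 70% decrease multiplies by 0.3.
Then a 55.9% decrease: 0.3 × 0.441 = 0.1323.
Overall factor 0.1323, i.e. -86.77%.

-86.77%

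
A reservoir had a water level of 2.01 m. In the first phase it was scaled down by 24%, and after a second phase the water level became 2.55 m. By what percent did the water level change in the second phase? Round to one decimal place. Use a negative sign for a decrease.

66.9%

After the first phase: 2.01 × 0.76 = 1.5276.
Second-phase multiplier: 2.55 ÷ 1.5276 ≈ 1.66929.
That is a change of 66.9%.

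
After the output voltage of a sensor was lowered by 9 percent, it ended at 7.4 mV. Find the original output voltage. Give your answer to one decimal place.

The overall multiplier applied was 0.91.
So the original output voltage was 7.4 ÷ 0.91 ≈ 8.1 mV.

8.1 mV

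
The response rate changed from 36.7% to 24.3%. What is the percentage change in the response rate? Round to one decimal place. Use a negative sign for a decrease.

-33.8%

The change is 24.3 − 36.7 = -12.4 percentage points.
Relative to the original 36.7%, that is -12.4 ÷ 36.7 ≈ -33.8%.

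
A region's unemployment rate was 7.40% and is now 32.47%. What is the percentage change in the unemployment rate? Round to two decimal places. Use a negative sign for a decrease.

The change is 32.47 − 7.40 = 25.07 percentage points.
Relative to the original 7.40%, that is 25.07 ÷ 7.40 ≈ 338.78%.

338.78%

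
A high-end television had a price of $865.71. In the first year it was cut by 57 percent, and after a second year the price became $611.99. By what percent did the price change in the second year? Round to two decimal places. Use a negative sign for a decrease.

After the first year: $865.71 × 0.43 = $372.2553.
Second-year multiplier: $611.99 ÷ $372.2553 ≈ 1.644006.
That is a change of 64.40%.

64.40%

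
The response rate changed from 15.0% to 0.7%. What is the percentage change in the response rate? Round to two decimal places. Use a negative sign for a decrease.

-95.33%

The change is 0.7 − 15.0 = -14.3 percentage points.
Relative to the original 15.0%, that is -14.3 ÷ 15.0 ≈ -95.33%.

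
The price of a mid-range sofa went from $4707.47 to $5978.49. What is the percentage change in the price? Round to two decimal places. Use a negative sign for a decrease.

27.00%

Change: $5978.49 − $4707.47 = $1271.02.
Relative to the original: $1271.02 ÷ $4707.47 ≈ 27.00%.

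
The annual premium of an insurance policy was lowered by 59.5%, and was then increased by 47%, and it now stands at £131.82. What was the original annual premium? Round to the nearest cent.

Undoing the 47% increase: £131.82 ÷ 1.47 ≈ £89.673469.
Undoing the 59.5% decrease: £89.673469 ÷ 0.405 ≈ £221.42.

£221.42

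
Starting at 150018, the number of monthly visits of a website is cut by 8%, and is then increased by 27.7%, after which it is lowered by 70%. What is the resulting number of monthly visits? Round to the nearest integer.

After the 8% decrease: 150018 × 0.92 = 138016.56.
Apply the 27.7% increase: 138016.56 × 1.277 = 176247.14712.
After the 70% decrease: 176247.14712 × 0.3 = 52874.144136 ≈ 52874.

52874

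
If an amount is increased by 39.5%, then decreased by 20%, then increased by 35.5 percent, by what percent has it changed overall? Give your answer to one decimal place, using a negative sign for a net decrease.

The combined multiplier is 1.395 × 0.8 × 1.355 = 1.51218.
That corresponds to an increase of 51.2%.

51.2%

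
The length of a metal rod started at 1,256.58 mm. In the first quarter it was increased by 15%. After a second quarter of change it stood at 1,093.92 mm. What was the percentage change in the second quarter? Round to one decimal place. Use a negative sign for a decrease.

-24.3%

After the first quarter: 1,256.58 × 1.15 = 1445.067.
Second-quarter multiplier: 1,093.92 ÷ 1445.067 ≈ 0.757.
That is a change of -24.3%.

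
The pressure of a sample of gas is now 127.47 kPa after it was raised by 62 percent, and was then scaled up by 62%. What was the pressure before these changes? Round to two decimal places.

Undoing the 62% increase: 127.47 ÷ 1.62 ≈ 78.685185.
Undoing the 62% increase: 78.685185 ÷ 1.62 ≈ 48.57 kPa.

48.57 kPa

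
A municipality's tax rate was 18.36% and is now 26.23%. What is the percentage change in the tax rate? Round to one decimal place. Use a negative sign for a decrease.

The change is 26.23 − 18.36 = 7.87 percentage points.
Relative to the original 18.36%, that is 7.87 ÷ 18.36 ≈ 42.9%.

42.9%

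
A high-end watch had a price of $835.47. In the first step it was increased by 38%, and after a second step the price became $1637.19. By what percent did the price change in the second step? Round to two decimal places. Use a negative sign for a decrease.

After the first step: $835.47 × 1.38 = $1152.9486.
Second-step multiplier: $1637.19 ÷ $1152.9486 ≈ 1.420003.
That is a change of 42.00%.

42.00%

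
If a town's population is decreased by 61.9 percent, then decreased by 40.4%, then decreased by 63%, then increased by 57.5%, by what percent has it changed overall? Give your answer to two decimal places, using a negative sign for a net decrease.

The combined multiplier is 0.381 × 0.596 × 0.37 × 1.575 = 0.132328539.
That corresponds to a decrease of 86.77%.

-86.77%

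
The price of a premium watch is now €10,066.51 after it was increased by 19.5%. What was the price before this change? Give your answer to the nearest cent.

€8,423.86

The overall multiplier applied was 1.195.
So the original price was €10,066.51 ÷ 1.195 ≈ €8,423.86.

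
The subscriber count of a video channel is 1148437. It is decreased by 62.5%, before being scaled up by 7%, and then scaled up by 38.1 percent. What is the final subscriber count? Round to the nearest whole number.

636379

Each change multiplies by a factor: 0.375 × 1.07 × 1.381 = 0.55412625.
1148437 × 0.55412625 = 636379.08817125 ≈ 636379.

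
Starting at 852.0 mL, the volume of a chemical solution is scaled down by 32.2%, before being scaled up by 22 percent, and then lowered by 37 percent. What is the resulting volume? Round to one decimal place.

444.0 mL

Apply the 32.2% decrease: 852.0 × 0.678 = 577.656.
Apply the 22% increase: 577.656 × 1.22 = 704.74032.
Apply the 37% decrease: 704.74032 × 0.63 = 443.9864016 ≈ 444.0.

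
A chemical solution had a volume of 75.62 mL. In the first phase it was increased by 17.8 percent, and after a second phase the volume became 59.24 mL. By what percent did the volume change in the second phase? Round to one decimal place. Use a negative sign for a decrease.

-33.5%

After the first phase: 75.62 × 1.178 = 89.08036.
Second-phase multiplier: 59.24 ÷ 89.08036 ≈ 0.66502.
That is a change of -33.5%.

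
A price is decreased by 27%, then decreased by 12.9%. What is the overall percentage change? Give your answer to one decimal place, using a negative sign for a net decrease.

-36.4%

The combined multiplier is 0.73 × 0.871 = 0.63583.
That corresponds to a decrease of 36.4%.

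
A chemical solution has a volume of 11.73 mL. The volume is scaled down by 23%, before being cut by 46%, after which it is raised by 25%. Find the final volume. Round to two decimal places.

6.10 mL

Apply the 23% decrease: 11.73 × 0.77 = 9.0321.
46% decrease: 9.0321 × 0.54 = 4.877334.
25% increase: 4.877334 × 1.25 = 6.0966675 ≈ 6.10.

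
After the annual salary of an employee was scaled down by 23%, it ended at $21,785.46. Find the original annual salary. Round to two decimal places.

$28,292.81

The overall multiplier applied was 0.77.
So the original annual salary was $21,785.46 ÷ 0.77 ≈ $28,292.81.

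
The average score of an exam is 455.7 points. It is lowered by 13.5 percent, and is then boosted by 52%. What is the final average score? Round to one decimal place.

599.2 points

13.5% decrease: 455.7 × 0.865 = 394.1805.
After the 52% increase: 394.1805 × 1.52 = 599.15436 ≈ 599.2.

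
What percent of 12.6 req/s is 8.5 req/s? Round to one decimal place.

8.5 req/s ÷ 12.6 req/s ≈ 67.5%.

67.5%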